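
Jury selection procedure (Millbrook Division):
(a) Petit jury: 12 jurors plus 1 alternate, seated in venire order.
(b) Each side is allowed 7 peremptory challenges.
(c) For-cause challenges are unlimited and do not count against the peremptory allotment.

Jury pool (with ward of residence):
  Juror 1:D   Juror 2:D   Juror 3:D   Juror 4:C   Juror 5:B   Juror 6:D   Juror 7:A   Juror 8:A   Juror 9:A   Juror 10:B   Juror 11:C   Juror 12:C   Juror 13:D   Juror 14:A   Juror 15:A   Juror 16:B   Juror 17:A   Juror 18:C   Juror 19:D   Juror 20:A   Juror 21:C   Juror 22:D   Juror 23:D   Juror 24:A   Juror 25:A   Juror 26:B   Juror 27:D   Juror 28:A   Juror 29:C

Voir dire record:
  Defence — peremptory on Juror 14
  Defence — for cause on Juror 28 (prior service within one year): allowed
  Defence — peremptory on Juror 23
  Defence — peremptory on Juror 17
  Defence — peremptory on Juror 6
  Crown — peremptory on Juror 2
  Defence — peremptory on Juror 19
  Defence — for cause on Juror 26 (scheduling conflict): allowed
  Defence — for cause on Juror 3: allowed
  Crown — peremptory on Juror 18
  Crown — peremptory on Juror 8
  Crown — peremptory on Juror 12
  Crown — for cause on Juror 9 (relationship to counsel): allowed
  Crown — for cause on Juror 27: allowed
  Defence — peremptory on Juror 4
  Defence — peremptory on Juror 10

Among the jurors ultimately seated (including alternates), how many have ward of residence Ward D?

3

Removed: #2, #3, #4, #6, #8, #9, #10, #12, #14, #17, #18, #19, #23, #26, #27, #28.
Seated (13 incl. alternates): #1, #5, #7, #11, #13, #15, #16, #20, #21, #22, #24, #25, #29.
Of those, in Ward D: #1, #13, #22 → 3.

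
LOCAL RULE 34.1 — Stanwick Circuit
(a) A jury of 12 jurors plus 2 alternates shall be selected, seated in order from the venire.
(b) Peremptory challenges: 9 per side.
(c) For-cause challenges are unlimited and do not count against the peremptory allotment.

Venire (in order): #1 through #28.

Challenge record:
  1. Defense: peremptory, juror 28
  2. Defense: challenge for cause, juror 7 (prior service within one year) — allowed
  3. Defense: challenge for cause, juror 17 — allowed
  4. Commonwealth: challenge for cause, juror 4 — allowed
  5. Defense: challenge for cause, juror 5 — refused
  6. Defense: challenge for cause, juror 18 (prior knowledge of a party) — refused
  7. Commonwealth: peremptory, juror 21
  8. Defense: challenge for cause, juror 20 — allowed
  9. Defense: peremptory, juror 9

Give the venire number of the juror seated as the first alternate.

Removed: #4, #7, #9, #17, #20, #21, #28. (#5, #18 stay — for-cause denied.)
Seating in order: seats 1–12 → #1, #2, #3, #5, #6, #8, #10, #11, #12, #13, #14, #15; alternates → #16, #18.
So alternate 1 is #16.

16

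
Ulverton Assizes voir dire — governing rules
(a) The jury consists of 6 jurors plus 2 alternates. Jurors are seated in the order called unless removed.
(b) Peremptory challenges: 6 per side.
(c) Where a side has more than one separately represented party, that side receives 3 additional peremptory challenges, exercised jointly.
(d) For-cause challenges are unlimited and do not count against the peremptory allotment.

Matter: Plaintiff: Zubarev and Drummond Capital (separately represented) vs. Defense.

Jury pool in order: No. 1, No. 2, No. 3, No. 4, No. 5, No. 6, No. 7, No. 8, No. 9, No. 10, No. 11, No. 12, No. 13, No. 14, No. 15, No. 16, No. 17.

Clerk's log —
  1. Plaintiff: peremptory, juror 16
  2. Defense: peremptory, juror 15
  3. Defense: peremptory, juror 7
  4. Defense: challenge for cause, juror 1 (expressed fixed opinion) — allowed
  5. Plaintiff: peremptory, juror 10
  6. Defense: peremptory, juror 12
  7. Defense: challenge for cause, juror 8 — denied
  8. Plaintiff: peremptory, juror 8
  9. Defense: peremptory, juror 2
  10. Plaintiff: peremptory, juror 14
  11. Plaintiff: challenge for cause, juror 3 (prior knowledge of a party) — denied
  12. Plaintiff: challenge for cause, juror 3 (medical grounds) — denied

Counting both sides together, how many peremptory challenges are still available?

7

Plaintiff allotment: 6 base + 3 multi-party = 9. Defense allotment: 6.
Plaintiff peremptories used: #16, #10, #8, #14 — 4 (for-cause on #3, #3 don't count).
Defense peremptories used: #15, #7, #12, #2 — 4 (for-cause on #1, #8 don't count).
Remaining: (9 − 4) + (6 − 4) = 7.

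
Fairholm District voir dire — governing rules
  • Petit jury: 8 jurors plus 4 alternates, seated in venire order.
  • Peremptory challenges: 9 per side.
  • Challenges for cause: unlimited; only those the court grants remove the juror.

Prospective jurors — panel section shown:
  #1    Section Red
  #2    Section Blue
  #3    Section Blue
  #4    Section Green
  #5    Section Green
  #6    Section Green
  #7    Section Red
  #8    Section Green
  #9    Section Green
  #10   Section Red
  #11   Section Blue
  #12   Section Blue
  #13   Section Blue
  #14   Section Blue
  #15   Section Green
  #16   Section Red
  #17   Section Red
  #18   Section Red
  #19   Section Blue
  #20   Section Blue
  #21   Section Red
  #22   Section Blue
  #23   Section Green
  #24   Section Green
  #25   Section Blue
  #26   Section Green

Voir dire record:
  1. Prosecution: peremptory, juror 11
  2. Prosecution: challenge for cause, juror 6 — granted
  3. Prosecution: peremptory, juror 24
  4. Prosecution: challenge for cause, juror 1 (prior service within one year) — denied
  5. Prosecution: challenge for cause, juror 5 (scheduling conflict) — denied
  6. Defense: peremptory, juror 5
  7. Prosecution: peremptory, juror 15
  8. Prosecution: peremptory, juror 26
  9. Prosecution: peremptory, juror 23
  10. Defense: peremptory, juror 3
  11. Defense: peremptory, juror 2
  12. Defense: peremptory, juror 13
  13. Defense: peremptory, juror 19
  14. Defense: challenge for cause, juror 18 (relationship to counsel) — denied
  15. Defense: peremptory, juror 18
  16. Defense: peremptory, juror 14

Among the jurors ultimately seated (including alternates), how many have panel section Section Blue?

3

Removed: #2, #3, #5, #6, #11, #13, #14, #15, #18, #19, #23, #24, #26.
Seated (12 incl. alternates): #1, #4, #7, #8, #9, #10, #12, #16, #17, #20, #21, #22.
Of those, in Section Blue: #12, #20, #22 → 3.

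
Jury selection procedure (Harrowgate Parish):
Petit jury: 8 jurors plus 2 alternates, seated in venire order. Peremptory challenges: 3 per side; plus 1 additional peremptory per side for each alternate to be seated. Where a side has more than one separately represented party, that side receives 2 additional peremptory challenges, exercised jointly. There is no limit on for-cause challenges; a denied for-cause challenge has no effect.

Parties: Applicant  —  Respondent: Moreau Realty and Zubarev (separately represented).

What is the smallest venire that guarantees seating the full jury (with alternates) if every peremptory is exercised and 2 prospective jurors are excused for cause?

Seats to fill: 8 + 2 alternates = 10.
Peremptories — Applicant: 3 + 1×2 = 5; Respondent: 3 + 1×2 + 2 = 7; total 12.
For-cause removals: 2.
Minimum venire: 10 + 12 + 2 = 24.

24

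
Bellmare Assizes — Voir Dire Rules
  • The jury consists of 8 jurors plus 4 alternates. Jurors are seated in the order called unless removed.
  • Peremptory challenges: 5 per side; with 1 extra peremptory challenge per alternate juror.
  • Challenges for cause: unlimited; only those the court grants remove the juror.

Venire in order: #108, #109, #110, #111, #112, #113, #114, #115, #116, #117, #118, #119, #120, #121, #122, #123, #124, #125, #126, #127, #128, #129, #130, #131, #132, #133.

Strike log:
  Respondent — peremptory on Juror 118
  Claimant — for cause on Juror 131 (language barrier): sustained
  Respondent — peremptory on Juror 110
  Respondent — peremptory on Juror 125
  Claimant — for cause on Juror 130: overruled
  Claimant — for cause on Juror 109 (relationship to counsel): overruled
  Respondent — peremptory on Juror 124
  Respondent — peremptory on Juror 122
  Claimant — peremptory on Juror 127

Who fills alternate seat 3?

120

Removed: #110, #118, #122, #124, #125, #127, #131. (#109, #130 stay — for-cause denied.)
Seating in order: seats 1–8 → #108, #109, #111, #112, #113, #114, #115, #116; alternates → #117, #119, #120, #121.
So alternate 3 is #120.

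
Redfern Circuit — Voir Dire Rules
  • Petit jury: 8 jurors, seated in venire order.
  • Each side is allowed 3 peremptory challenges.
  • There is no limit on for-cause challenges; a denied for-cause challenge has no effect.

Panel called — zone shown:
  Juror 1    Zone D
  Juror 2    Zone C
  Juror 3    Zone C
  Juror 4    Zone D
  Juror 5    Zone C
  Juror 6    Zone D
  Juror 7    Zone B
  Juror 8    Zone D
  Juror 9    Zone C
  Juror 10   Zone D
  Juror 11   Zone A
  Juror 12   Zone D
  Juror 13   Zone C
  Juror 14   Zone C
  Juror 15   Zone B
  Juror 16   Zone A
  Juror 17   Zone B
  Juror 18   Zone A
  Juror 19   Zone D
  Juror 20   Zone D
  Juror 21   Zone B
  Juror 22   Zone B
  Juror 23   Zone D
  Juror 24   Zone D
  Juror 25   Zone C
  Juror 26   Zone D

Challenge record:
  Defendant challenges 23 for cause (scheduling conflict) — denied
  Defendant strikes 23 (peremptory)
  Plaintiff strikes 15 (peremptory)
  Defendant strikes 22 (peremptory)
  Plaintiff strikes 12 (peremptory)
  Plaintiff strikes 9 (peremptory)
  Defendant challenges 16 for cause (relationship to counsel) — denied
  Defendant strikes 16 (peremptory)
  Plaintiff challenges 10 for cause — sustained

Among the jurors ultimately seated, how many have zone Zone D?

Removed: #9, #10, #12, #15, #16, #22, #23.
Seated jurors 1–8: #1, #2, #3, #4, #5, #6, #7, #8.
Of those, in Zone D: #1, #4, #6, #8 → 4.

4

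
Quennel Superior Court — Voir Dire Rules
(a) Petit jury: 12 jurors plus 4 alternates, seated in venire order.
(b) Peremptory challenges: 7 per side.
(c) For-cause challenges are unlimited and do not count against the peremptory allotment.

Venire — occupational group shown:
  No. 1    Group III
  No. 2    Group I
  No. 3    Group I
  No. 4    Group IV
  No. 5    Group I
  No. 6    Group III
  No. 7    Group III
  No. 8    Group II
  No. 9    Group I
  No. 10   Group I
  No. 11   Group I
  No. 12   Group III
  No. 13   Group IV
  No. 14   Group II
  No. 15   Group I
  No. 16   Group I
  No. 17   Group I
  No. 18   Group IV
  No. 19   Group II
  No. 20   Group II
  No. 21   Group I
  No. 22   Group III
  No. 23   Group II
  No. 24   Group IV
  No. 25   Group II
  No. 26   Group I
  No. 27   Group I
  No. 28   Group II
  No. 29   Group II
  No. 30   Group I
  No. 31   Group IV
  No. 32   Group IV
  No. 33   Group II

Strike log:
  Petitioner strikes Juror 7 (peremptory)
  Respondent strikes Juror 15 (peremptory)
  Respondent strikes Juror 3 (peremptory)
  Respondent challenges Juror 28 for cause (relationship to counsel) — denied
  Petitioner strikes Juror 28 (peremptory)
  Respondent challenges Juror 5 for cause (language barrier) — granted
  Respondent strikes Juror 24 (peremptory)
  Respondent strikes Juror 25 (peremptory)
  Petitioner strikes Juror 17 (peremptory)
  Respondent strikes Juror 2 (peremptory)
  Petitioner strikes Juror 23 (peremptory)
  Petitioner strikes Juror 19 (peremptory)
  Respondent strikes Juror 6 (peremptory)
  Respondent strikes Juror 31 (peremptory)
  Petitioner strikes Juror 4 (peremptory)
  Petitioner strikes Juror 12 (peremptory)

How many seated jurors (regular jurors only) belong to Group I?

5

Removed: #2, #3, #4, #5, #6, #7, #12, #15, #17, #19, #23, #24, #25, #28, #31.
Seated jurors 1–12: #1, #8, #9, #10, #11, #13, #14, #16, #18, #20, #21, #22 (alternates #26, #27, #29, #30 not counted).
Of those, in Group I: #9, #10, #11, #16, #21 → 5.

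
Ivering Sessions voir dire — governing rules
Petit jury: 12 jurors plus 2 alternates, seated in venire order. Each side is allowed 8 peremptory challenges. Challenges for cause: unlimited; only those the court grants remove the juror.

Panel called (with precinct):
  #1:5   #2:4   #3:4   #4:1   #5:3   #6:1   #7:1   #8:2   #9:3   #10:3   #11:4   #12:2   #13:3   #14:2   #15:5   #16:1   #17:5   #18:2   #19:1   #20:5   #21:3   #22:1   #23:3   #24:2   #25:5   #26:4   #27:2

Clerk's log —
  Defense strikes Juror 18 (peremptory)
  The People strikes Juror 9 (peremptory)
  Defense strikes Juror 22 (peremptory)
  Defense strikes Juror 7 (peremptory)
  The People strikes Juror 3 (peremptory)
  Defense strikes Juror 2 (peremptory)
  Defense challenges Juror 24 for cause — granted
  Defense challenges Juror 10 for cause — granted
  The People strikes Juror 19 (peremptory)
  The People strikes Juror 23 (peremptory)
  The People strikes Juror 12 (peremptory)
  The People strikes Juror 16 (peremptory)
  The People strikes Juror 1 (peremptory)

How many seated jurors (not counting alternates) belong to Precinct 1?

2

Removed: #1, #2, #3, #7, #9, #10, #12, #16, #18, #19, #22, #23, #24.
Seated jurors 1–12: #4, #5, #6, #8, #11, #13, #14, #15, #17, #20, #21, #25 (alternates #26, #27 not counted).
Of those, in Precinct 1: #4, #6 → 2.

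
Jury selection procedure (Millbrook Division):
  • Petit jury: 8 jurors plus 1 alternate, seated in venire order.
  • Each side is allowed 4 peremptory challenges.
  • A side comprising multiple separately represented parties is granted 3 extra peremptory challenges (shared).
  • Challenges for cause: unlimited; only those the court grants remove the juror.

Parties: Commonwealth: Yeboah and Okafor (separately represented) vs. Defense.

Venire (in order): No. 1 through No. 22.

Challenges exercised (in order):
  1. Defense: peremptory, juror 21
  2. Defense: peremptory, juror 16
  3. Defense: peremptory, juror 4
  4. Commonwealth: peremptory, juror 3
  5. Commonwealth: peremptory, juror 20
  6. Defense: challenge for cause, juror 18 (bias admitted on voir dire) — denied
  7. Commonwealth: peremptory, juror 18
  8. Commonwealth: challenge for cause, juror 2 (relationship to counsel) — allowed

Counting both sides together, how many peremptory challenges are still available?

5

Commonwealth allotment: 4 base + 3 multi-party = 7. Defense allotment: 4.
Commonwealth peremptories used: #3, #20, #18 — 3 (the for-cause on #2 doesn't count).
Defense peremptories used: #21, #16, #4 — 3 (the for-cause on #18 doesn't count).
Remaining: (7 − 3) + (4 − 3) = 5.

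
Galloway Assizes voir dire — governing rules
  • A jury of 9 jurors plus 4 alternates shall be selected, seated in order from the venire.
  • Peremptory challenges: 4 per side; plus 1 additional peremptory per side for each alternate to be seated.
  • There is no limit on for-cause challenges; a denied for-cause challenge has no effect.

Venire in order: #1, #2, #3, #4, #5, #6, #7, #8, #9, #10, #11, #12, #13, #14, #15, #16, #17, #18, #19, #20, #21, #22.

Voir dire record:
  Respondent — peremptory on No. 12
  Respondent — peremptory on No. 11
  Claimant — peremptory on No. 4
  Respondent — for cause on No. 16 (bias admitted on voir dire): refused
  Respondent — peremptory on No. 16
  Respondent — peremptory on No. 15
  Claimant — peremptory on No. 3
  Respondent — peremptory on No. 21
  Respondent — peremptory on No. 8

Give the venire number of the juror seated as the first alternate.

17

Removed: #3, #4, #8, #11, #12, #15, #16, #21.
Seating in order: seats 1–9 → #1, #2, #5, #6, #7, #9, #10, #13, #14; alternates → #17, #18, #19, #20.
So alternate 1 is #17.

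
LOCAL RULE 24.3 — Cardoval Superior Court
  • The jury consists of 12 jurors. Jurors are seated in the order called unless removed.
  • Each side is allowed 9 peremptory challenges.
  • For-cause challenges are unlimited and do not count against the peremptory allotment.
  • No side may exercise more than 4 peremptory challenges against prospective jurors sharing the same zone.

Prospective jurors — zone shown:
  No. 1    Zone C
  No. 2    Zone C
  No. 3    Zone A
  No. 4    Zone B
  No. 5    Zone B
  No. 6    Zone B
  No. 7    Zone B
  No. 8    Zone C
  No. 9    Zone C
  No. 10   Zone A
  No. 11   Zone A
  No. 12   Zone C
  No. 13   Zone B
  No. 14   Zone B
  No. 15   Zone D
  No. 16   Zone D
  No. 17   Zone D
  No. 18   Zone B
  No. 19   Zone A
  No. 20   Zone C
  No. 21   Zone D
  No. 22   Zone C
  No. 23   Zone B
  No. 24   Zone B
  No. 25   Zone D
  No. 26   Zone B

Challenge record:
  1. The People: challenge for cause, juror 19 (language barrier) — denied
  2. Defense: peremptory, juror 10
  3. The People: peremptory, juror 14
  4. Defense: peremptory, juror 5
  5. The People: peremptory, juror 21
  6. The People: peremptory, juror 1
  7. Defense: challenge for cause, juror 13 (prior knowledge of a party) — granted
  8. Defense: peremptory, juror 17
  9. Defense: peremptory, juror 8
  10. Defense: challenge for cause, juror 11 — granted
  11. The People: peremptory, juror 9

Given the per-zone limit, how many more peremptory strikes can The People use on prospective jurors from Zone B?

3

The People peremptories so far: #14, #21, #1, #9 — 4 of 9 used, 5 left overall.
Against Zone B: #14 — 1 used; per-zone cap 4 leaves 3.
Binding limit: min(5, 3) = 3.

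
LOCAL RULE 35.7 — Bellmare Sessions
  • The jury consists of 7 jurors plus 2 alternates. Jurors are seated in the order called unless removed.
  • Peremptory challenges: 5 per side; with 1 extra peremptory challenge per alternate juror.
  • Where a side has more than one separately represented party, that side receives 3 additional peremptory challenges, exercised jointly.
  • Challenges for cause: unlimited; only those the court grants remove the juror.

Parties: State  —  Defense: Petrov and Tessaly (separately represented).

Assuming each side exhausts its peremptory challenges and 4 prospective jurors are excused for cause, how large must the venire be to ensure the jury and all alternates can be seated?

Seats to fill: 7 + 2 alternates = 9.
Peremptories — State: 5 + 1×2 = 7; Defense: 5 + 1×2 + 3 = 10; total 17.
For-cause removals: 4.
Minimum venire: 9 + 17 + 4 = 30.

30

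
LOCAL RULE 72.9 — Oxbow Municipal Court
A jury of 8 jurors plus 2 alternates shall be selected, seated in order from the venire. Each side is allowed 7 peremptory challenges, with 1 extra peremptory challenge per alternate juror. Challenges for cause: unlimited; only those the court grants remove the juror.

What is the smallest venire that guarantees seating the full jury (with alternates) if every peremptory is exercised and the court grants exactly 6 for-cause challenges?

Seats to fill: 8 + 2 alternates = 10.
Peremptories: 7 + 1×2 = 9 per side × 2 sides = 18.
For-cause removals: 6.
Minimum venire: 10 + 18 + 6 = 34.

34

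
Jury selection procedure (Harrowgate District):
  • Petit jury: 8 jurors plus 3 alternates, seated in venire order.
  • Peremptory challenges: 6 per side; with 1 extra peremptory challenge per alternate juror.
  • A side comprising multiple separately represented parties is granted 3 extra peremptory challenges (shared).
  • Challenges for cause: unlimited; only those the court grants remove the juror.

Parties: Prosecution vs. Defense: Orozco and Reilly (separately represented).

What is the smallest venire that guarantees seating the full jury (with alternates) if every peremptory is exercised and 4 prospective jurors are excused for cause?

36

Seats to fill: 8 + 3 alternates = 11.
Peremptories — Prosecution: 6 + 1×3 = 9; Defense: 6 + 1×3 + 3 = 12; total 21.
For-cause removals: 4.
Minimum venire: 11 + 21 + 4 = 36.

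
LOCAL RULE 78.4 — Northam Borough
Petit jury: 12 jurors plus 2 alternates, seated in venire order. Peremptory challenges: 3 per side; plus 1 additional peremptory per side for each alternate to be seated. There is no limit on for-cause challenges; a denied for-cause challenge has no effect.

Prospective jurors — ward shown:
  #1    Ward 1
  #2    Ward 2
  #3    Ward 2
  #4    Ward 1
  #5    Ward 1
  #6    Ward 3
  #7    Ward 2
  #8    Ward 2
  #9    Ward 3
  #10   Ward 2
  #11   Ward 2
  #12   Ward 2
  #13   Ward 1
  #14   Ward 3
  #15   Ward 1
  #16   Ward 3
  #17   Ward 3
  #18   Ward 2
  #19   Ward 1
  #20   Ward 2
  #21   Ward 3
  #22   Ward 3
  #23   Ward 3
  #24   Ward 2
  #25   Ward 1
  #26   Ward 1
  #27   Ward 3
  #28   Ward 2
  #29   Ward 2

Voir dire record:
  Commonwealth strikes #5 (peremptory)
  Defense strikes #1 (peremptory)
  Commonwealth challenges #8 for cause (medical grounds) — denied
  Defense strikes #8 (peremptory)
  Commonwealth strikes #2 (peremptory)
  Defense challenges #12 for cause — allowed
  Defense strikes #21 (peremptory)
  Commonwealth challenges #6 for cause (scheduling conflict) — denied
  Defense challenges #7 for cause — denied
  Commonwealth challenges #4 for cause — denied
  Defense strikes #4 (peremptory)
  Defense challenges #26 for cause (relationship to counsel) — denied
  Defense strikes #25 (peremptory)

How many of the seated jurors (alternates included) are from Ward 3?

5

Removed: #1, #2, #4, #5, #8, #12, #21, #25.
Seated (14 incl. alternates): #3, #6, #7, #9, #10, #11, #13, #14, #15, #16, #17, #18, #19, #20.
Of those, in Ward 3: #6, #9, #14, #16, #17 → 5.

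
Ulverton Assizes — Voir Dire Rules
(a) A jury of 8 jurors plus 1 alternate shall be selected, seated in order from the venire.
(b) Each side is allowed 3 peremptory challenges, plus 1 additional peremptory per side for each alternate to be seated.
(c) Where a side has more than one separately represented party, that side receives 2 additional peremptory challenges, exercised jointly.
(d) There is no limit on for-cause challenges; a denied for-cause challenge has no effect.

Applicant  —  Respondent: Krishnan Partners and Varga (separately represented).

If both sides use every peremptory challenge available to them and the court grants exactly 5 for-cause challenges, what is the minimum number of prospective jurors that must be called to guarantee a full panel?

24

Seats to fill: 8 + 1 alternates = 9.
Peremptories — Applicant: 3 + 1×1 = 4; Respondent: 3 + 1×1 + 2 = 6; total 10.
For-cause removals: 5.
Minimum venire: 9 + 10 + 5 = 24.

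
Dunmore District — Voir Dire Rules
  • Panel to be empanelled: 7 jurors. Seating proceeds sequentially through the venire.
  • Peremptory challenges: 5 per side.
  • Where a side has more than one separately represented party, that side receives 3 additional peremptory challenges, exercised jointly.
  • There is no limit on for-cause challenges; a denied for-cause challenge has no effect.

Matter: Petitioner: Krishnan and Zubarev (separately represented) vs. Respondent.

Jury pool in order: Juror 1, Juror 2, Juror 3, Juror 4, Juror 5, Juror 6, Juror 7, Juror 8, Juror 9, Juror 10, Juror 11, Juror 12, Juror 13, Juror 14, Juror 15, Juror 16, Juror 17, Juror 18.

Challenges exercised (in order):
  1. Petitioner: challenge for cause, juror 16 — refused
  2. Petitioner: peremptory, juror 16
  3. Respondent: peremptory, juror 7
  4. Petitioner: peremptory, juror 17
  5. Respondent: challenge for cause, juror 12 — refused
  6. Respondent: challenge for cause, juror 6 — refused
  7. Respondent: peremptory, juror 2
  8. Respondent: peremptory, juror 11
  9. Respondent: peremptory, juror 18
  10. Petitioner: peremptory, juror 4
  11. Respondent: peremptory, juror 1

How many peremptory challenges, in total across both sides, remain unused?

Petitioner allotment: 5 base + 3 multi-party = 8. Respondent allotment: 5.
Petitioner peremptories used: #16, #17, #4 — 3 (the for-cause on #16 doesn't count).
Respondent peremptories used: #7, #2, #11, #18, #1 — 5 (for-cause on #12, #6 don't count).
Remaining: (8 − 3) + (5 − 5) = 5.

5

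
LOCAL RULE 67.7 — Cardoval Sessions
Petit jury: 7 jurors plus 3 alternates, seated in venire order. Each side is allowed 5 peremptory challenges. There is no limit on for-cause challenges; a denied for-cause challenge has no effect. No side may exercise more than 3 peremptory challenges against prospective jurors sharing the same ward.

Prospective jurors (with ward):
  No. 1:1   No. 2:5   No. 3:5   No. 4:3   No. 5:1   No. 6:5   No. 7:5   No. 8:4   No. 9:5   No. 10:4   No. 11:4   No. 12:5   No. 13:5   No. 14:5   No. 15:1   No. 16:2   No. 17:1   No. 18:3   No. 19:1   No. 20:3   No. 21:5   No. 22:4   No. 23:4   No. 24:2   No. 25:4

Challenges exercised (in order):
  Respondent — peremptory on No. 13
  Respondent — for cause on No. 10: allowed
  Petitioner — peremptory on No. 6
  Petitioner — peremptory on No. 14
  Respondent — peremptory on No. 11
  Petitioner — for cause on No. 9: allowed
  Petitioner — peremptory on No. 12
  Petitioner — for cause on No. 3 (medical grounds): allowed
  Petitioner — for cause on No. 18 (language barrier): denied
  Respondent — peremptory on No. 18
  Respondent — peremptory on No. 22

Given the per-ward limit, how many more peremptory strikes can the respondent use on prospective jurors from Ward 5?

1

Respondent peremptories so far: #13, #11, #18, #22 — 4 of 5 used, 1 left overall.
Against Ward 5: #13 — 1 used; per-ward cap 3 leaves 2.
Binding limit: min(1, 2) = 1.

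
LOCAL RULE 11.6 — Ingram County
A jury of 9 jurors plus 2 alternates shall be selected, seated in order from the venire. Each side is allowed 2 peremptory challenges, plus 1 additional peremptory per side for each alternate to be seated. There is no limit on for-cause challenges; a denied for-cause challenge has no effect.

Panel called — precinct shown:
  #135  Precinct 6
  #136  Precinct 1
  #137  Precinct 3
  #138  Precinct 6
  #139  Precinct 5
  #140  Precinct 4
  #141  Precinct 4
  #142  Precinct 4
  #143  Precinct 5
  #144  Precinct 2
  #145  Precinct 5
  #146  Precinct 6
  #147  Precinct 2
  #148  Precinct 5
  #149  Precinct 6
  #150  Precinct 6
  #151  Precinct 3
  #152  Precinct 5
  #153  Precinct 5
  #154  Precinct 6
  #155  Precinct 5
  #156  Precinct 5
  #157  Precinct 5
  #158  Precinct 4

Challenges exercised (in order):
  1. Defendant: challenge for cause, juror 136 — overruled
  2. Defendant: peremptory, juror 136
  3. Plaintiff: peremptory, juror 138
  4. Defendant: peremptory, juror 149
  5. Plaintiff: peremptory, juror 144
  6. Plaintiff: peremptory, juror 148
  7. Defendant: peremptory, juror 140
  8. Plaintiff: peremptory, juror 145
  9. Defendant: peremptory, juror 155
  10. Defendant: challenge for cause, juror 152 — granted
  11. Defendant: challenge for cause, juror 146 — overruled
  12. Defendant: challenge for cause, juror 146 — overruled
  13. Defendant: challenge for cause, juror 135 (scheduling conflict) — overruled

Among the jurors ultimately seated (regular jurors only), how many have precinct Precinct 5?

Removed: #136, #138, #140, #144, #145, #148, #149, #152, #155.
Seated jurors 1–9: #135, #137, #139, #141, #142, #143, #146, #147, #150 (alternates #151, #153 not counted).
Of those, in Precinct 5: #139, #143 → 2.

2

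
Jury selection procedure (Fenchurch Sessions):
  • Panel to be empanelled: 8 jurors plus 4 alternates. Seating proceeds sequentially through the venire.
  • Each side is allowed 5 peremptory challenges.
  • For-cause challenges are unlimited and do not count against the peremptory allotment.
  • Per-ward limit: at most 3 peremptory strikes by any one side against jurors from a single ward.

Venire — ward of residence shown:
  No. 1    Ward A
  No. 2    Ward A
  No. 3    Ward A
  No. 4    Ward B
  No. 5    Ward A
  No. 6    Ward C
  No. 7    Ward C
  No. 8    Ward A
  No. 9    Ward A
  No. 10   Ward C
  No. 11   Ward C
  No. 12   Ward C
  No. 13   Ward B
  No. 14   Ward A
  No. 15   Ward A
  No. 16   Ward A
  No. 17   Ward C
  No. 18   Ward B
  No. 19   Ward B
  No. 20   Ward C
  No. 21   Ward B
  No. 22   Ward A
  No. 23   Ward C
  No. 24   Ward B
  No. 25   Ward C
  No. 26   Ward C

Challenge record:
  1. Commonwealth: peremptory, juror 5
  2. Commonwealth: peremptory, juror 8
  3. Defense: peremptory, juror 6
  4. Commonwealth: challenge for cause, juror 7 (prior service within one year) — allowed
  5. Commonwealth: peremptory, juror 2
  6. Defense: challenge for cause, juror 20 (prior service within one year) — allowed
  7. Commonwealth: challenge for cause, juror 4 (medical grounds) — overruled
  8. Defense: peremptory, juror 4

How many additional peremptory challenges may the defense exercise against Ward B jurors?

2

Defense peremptories so far: #6, #4 — 2 of 5 used, 3 left overall.
Against Ward B: #4 — 1 used; per-ward cap 3 leaves 2.
Binding limit: min(3, 2) = 2.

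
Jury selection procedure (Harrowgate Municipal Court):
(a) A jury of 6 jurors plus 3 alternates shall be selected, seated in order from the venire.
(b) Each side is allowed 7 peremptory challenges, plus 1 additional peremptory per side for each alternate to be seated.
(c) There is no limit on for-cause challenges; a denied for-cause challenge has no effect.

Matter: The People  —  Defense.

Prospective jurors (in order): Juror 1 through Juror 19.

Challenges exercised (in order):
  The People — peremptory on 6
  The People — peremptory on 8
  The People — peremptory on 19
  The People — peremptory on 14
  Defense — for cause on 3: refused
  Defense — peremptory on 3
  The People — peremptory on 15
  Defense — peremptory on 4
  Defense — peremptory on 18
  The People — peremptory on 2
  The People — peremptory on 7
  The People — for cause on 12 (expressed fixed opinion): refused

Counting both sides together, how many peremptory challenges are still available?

The People allotment: 7 base + 1 × 3 alternates = 10. Defense allotment: 7 base + 1 × 3 alternates = 10.
The People peremptories used: #6, #8, #19, #14, #15, #2, #7 — 7 (the for-cause on #12 doesn't count).
Defense peremptories used: #3, #4, #18 — 3 (the for-cause on #3 doesn't count).
Remaining: (10 − 7) + (10 − 3) = 10.

10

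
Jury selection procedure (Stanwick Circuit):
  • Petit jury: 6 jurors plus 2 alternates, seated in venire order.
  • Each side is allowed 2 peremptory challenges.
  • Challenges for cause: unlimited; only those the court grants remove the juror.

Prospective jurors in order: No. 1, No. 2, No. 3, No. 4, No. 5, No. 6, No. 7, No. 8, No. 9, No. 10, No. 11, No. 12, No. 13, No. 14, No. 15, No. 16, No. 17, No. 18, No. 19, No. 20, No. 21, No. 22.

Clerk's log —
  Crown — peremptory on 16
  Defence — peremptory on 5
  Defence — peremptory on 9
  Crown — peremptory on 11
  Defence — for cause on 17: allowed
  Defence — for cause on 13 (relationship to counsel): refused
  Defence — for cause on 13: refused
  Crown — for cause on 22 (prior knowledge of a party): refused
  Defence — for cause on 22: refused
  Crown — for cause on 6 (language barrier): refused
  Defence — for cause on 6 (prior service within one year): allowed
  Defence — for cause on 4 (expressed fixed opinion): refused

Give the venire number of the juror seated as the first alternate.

Removed: #5, #6, #9, #11, #16, #17. (#4, #13, #22 stay — for-cause denied.)
Filling seats in venire order through position 7: #1, #2, #3, #4, #7, #8, #10.
So alternate 1 is #10.

10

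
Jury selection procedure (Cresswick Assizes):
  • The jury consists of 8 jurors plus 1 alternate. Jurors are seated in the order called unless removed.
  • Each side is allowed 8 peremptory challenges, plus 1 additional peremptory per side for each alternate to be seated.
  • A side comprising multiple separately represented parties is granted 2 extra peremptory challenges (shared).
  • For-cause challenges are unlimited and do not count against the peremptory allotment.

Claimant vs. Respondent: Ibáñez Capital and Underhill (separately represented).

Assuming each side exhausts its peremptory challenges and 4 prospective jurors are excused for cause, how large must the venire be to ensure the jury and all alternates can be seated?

Seats to fill: 8 + 1 alternates = 9.
Peremptories — Claimant: 8 + 1×1 = 9; Respondent: 8 + 1×1 + 2 = 11; total 20.
For-cause removals: 4.
Minimum venire: 9 + 20 + 4 = 33.

33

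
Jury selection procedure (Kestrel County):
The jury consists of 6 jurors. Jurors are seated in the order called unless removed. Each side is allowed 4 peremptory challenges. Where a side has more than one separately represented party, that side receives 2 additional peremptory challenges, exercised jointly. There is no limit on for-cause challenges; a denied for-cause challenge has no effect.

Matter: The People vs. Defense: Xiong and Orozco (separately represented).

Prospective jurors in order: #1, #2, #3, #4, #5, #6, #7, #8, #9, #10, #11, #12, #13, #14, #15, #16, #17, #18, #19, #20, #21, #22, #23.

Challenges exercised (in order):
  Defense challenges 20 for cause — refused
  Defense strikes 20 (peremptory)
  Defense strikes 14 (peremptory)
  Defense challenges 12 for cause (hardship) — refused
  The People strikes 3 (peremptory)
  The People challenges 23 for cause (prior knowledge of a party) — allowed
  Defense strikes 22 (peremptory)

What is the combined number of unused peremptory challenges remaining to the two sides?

6

The People allotment: 4. Defense allotment: 4 base + 2 multi-party = 6.
The People peremptories used: #3 — 1 (the for-cause on #23 doesn't count).
Defense peremptories used: #20, #14, #22 — 3 (for-cause on #20, #12 don't count).
Remaining: (4 − 1) + (6 − 3) = 6.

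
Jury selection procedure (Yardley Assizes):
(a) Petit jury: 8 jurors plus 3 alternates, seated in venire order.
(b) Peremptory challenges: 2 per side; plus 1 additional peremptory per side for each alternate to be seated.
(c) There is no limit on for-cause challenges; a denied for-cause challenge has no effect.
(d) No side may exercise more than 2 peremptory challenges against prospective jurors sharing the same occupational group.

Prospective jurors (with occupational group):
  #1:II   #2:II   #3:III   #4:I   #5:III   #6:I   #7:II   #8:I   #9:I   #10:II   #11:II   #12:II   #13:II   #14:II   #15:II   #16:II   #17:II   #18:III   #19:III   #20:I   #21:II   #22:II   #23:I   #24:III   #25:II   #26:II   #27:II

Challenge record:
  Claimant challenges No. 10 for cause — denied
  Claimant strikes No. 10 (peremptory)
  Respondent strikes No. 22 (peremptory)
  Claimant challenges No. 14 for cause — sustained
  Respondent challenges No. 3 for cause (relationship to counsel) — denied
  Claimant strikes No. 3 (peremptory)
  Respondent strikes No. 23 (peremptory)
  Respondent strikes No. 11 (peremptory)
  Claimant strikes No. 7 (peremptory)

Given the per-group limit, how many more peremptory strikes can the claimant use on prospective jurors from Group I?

2

Claimant peremptories so far: #10, #3, #7 — 3 of 5 used, 2 left overall.
Against Group I: none yet — per-group cap 2 leaves 2.
Binding limit: min(2, 2) = 2.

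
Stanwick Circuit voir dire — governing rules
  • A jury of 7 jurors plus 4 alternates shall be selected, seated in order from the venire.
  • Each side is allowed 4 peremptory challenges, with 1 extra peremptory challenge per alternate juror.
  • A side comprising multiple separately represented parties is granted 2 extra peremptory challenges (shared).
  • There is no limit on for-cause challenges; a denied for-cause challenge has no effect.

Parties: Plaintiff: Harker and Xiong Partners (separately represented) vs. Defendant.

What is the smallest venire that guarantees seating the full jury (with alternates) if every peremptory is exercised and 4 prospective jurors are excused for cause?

33

Seats to fill: 7 + 4 alternates = 11.
Peremptories — Plaintiff: 4 + 1×4 + 2 = 10; Defendant: 4 + 1×4 = 8; total 18.
For-cause removals: 4.
Minimum venire: 11 + 18 + 4 = 33.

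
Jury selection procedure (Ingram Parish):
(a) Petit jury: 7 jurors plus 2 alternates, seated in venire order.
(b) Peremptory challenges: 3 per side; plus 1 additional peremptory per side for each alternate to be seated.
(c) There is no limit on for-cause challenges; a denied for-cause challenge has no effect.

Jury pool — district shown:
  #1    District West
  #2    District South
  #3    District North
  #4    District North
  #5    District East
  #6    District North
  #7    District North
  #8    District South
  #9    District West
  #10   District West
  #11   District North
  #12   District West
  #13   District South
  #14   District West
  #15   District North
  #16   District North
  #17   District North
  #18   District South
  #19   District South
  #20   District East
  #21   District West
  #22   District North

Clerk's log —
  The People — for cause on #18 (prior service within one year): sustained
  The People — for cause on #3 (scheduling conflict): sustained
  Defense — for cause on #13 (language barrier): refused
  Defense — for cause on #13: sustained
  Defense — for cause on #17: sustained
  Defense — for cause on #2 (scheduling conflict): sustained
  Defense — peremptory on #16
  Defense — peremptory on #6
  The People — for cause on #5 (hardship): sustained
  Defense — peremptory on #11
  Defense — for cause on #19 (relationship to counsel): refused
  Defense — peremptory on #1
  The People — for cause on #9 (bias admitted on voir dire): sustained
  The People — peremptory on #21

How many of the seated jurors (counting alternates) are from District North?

Removed: #1, #2, #3, #5, #6, #9, #11, #13, #16, #17, #18, #21.
Seated (9 incl. alternates): #4, #7, #8, #10, #12, #14, #15, #19, #20.
Of those, in District North: #4, #7, #15 → 3.

3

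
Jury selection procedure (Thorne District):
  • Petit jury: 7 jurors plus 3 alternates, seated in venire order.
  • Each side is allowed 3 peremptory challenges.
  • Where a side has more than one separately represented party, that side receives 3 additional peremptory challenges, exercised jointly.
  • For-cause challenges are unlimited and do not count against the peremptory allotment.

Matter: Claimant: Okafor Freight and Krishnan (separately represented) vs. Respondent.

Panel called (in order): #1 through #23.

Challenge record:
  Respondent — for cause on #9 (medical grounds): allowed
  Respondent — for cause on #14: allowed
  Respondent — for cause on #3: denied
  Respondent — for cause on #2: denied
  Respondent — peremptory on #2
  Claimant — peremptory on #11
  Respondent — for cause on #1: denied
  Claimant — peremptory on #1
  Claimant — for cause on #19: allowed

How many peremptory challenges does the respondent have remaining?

2

Respondent allotment: 3.
Respondent peremptories used: #2 — 1 (for-cause on #9, #14, #3, #2, #1 don't count).
Remaining: 3 − 1 = 2.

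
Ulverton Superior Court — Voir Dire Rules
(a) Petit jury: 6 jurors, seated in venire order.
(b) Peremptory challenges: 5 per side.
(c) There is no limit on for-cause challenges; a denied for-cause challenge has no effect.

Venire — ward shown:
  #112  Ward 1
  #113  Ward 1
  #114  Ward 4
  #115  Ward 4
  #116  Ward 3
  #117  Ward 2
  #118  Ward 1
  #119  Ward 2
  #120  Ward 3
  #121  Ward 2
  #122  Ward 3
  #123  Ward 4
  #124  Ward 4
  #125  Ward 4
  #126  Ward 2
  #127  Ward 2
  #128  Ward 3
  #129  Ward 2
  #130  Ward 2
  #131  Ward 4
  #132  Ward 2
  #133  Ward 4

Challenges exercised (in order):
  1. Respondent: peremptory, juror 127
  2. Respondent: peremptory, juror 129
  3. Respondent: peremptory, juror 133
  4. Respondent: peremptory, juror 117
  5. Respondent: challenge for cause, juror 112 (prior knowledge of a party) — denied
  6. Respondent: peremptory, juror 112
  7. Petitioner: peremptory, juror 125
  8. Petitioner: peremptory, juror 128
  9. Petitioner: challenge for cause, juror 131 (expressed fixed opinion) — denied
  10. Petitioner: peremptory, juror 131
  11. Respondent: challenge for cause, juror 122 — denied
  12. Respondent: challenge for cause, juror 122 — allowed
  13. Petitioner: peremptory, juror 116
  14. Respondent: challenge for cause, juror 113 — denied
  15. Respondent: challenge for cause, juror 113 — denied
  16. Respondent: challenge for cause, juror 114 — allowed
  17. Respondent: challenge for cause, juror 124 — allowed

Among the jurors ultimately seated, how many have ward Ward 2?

2

Removed: #112, #114, #116, #117, #122, #124, #125, #127, #128, #129, #131, #133.
Seated jurors 1–6: #113, #115, #118, #119, #120, #121.
Of those, in Ward 2: #119, #121 → 2.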